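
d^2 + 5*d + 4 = (d + 1)*(d + 4)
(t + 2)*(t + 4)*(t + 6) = t^3 + 12*t^2 + 44*t + 48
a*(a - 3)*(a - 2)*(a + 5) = a^4 - 19*a^2 + 30*a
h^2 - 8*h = h*(h - 8)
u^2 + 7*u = u*(u + 7)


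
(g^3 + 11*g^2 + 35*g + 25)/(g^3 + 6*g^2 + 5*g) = (g + 5)/g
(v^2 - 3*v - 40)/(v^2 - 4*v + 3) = (v^2 - 3*v - 40)/(v^2 - 4*v + 3)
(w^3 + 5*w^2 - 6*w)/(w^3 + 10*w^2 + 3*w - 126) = w*(w - 1)/(w^2 + 4*w - 21)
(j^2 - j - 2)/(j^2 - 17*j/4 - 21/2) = 4*(-j^2 + j + 2)/(-4*j^2 + 17*j + 42)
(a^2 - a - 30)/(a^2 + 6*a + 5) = (a - 6)/(a + 1)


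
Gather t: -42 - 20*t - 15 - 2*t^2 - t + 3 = -2*t^2 - 21*t - 54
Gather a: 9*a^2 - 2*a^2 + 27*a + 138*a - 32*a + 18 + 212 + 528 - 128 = 7*a^2 + 133*a + 630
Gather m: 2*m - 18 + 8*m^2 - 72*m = 8*m^2 - 70*m - 18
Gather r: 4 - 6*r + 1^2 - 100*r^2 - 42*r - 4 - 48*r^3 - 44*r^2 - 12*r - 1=-48*r^3 - 144*r^2 - 60*r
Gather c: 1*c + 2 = c + 2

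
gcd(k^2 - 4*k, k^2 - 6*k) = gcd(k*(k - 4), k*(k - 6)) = k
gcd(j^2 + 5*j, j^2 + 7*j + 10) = j + 5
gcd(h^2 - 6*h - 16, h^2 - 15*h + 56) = h - 8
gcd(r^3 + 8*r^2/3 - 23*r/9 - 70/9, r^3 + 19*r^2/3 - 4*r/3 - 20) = r^2 + r/3 - 10/3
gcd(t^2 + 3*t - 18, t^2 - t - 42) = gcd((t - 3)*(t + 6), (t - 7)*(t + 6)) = t + 6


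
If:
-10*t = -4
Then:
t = 2/5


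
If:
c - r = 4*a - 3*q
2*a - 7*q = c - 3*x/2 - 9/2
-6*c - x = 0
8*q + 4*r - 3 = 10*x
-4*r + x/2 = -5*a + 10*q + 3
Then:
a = 5937/5408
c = 219/5408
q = 1215/1352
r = -8949/5408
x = -657/2704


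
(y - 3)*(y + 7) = y^2 + 4*y - 21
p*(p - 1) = p^2 - p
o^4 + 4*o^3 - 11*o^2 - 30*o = o*(o - 3)*(o + 2)*(o + 5)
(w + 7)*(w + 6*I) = w^2 + 7*w + 6*I*w + 42*I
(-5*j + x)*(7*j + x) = -35*j^2 + 2*j*x + x^2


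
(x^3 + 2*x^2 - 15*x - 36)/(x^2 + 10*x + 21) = (x^2 - x - 12)/(x + 7)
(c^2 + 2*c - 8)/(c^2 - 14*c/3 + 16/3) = 3*(c + 4)/(3*c - 8)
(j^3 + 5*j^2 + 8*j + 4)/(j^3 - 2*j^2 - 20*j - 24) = (j + 1)/(j - 6)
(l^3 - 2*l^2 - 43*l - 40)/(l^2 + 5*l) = l - 7 - 8/l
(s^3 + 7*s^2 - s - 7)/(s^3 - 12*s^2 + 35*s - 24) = (s^2 + 8*s + 7)/(s^2 - 11*s + 24)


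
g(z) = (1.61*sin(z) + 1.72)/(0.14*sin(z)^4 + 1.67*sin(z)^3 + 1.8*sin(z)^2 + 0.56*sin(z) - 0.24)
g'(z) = (1.61*sin(z) + 1.72)*(-0.56*sin(z)^3*cos(z) - 5.01*sin(z)^2*cos(z) - 3.6*sin(z)*cos(z) - 0.56*cos(z))/(0.14*sin(z)^4 + 1.67*sin(z)^3 + 1.8*sin(z)^2 + 0.56*sin(z) - 0.24)^2 + 1.61*cos(z)/(0.14*sin(z)^4 + 1.67*sin(z)^3 + 1.8*sin(z)^2 + 0.56*sin(z) - 0.24) = -(0.6762*sin(z)^4 + 6.3406*sin(z)^3 + 11.5152*sin(z)^2 + 6.192*sin(z) + 1.3496)*cos(z)/(0.14*sin(z)^4 + 1.67*sin(z)^3 + 1.8*sin(z)^2 + 0.56*sin(z) - 0.24)^2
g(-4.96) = 0.90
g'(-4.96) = -0.45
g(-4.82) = 0.86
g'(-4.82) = -0.18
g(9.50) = -5.87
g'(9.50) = 12.70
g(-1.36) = -0.29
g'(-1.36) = -0.83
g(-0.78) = -2.03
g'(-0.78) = -5.49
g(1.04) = 1.14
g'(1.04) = -1.34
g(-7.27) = -1.06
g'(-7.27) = -3.67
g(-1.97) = -0.55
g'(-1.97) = 1.96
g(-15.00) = -2.43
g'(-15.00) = 5.63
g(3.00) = -16.18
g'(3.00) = 168.81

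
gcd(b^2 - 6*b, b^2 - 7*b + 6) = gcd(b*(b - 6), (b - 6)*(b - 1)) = b - 6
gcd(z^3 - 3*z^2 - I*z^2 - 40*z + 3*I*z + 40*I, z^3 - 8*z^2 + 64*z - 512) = z - 8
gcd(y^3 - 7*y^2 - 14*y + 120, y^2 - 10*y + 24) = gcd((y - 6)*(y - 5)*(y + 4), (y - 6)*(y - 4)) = y - 6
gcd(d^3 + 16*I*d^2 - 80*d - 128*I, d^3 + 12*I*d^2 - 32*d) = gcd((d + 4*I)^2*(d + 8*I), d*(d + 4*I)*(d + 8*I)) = d^2 + 12*I*d - 32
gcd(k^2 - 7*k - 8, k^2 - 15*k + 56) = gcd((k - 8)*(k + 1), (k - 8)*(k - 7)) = k - 8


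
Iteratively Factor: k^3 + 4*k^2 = (k)*(k^2 + 4*k) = k*(k + 4)*(k)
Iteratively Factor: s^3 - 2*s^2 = (s)*(s^2 - 2*s) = s^2*(s - 2)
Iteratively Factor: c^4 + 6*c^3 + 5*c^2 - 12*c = (c)*(c^3 + 6*c^2 + 5*c - 12) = c*(c + 3)*(c^2 + 3*c - 4) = c*(c - 1)*(c + 3)*(c + 4)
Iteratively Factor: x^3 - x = (x + 1)*(x^2 - x) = x*(x + 1)*(x - 1)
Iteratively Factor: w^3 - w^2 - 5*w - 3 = (w + 1)*(w^2 - 2*w - 3) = (w + 1)^2*(w - 3)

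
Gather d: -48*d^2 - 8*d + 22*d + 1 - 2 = -48*d^2 + 14*d - 1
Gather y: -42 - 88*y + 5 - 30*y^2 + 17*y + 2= -30*y^2 - 71*y - 35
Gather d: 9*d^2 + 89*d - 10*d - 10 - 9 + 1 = 9*d^2 + 79*d - 18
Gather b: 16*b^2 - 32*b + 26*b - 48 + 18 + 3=16*b^2 - 6*b - 27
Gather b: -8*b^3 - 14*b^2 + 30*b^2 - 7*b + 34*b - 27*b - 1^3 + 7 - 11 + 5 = -8*b^3 + 16*b^2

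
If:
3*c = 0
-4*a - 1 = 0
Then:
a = -1/4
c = 0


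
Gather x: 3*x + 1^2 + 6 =3*x + 7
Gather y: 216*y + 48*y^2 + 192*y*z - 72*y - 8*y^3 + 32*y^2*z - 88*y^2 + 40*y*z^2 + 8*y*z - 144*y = -8*y^3 + y^2*(32*z - 40) + y*(40*z^2 + 200*z)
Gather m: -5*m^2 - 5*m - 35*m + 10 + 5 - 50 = -5*m^2 - 40*m - 35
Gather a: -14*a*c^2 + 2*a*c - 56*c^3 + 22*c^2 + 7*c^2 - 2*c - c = a*(-14*c^2 + 2*c) - 56*c^3 + 29*c^2 - 3*c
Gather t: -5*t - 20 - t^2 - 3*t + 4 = -t^2 - 8*t - 16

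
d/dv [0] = 0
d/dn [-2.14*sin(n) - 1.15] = -2.14*cos(n)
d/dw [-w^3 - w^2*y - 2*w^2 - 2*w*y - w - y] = -3*w^2 - 2*w*y - 4*w - 2*y - 1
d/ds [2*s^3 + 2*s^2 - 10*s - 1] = 6*s^2 + 4*s - 10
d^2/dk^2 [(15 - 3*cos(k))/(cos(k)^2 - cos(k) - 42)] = 3*(-9*sin(k)^4*cos(k) + 19*sin(k)^4 - 895*sin(k)^2 - 7561*cos(k)/4 - 273*cos(3*k)/4 + cos(5*k)/2 + 362)/(sin(k)^2 + cos(k) + 41)^3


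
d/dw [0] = 0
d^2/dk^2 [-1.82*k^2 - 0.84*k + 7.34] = -3.64000000000000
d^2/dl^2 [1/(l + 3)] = 2/(l + 3)^3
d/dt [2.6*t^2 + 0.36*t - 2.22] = 5.2*t + 0.36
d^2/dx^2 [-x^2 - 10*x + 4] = -2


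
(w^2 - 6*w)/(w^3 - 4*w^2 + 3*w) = (w - 6)/(w^2 - 4*w + 3)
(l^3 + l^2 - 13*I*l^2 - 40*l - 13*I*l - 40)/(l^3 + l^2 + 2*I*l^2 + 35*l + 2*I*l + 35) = (l - 8*I)/(l + 7*I)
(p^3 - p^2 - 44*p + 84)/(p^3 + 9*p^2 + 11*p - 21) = (p^2 - 8*p + 12)/(p^2 + 2*p - 3)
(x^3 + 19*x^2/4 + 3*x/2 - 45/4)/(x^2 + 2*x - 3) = (4*x^2 + 7*x - 15)/(4*(x - 1))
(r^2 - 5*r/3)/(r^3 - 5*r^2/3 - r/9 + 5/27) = 9*r/(9*r^2 - 1)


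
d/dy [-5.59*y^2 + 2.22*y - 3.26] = 2.22 - 11.18*y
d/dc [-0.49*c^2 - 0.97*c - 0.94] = -0.98*c - 0.97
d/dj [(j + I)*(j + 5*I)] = 2*j + 6*I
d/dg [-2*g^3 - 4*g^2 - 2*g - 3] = -6*g^2 - 8*g - 2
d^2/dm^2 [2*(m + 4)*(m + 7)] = 4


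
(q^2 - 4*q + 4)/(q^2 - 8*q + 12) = (q - 2)/(q - 6)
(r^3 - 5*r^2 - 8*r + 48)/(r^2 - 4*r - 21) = (r^2 - 8*r + 16)/(r - 7)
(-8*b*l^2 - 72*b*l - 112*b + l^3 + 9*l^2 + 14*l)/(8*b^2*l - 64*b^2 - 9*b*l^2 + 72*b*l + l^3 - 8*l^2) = (-l^2 - 9*l - 14)/(b*l - 8*b - l^2 + 8*l)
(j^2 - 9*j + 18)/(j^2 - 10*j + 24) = (j - 3)/(j - 4)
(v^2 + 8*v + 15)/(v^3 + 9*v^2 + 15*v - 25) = (v + 3)/(v^2 + 4*v - 5)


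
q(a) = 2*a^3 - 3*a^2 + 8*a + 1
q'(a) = 6*a^2 - 6*a + 8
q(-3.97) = -203.18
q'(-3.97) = 126.39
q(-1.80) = -34.78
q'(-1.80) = 38.24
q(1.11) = 8.92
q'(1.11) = 8.73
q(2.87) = 46.53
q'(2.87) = 40.20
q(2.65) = 38.35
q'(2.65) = 34.24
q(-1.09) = -13.87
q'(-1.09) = 21.67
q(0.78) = 6.36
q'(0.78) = 6.97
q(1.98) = 20.60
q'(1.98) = 19.64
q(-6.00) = -587.00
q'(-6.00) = 260.00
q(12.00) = 3121.00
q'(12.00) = 800.00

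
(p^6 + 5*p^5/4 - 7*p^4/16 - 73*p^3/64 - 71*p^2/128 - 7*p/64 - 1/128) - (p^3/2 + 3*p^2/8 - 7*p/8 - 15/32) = p^6 + 5*p^5/4 - 7*p^4/16 - 105*p^3/64 - 119*p^2/128 + 49*p/64 + 59/128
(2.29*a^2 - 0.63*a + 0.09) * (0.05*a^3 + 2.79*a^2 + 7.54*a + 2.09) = 0.1145*a^5 + 6.3576*a^4 + 15.5134*a^3 + 0.286999999999999*a^2 - 0.6381*a + 0.1881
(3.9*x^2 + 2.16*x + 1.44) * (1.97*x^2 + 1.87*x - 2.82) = 7.683*x^4 + 11.5482*x^3 - 4.122*x^2 - 3.3984*x - 4.0608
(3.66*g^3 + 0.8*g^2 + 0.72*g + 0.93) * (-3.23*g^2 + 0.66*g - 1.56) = -11.8218*g^5 - 0.1684*g^4 - 7.5072*g^3 - 3.7767*g^2 - 0.5094*g - 1.4508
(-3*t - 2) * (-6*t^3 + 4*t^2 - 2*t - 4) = 18*t^4 - 2*t^2 + 16*t + 8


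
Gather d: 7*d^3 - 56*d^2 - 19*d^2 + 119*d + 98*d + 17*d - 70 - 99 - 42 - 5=7*d^3 - 75*d^2 + 234*d - 216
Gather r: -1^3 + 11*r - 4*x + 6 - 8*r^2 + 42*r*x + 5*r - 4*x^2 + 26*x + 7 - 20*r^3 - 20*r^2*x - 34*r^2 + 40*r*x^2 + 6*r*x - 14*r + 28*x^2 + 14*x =-20*r^3 + r^2*(-20*x - 42) + r*(40*x^2 + 48*x + 2) + 24*x^2 + 36*x + 12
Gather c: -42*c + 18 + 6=24 - 42*c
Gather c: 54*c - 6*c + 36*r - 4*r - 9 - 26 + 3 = 48*c + 32*r - 32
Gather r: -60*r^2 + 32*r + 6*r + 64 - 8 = -60*r^2 + 38*r + 56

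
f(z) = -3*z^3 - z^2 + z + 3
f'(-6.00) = -311.00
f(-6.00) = 609.00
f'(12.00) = -1319.00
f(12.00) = -5313.00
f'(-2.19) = -37.78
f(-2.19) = 27.52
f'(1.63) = -26.17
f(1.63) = -11.02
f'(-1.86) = -26.42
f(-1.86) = 16.98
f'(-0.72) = -2.23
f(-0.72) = 2.88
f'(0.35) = -0.80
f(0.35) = 3.10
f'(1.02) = -10.40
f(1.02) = -0.20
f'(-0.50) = -0.25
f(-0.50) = 2.62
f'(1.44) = -20.54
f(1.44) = -6.59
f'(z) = -9*z^2 - 2*z + 1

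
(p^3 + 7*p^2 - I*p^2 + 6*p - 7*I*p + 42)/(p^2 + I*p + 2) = (p^2 + p*(7 - 3*I) - 21*I)/(p - I)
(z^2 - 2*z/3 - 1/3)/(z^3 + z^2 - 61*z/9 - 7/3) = 3*(z - 1)/(3*z^2 + 2*z - 21)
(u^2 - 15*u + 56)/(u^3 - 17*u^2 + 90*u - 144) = (u - 7)/(u^2 - 9*u + 18)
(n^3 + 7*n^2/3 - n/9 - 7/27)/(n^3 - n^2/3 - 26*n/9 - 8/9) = (9*n^2 + 18*n - 7)/(3*(3*n^2 - 2*n - 8))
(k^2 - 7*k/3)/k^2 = (k - 7/3)/k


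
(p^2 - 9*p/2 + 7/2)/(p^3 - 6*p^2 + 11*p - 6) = (p - 7/2)/(p^2 - 5*p + 6)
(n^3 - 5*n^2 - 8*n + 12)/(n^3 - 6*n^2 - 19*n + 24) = (n^2 - 4*n - 12)/(n^2 - 5*n - 24)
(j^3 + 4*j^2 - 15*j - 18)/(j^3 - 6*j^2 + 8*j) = (j^3 + 4*j^2 - 15*j - 18)/(j*(j^2 - 6*j + 8))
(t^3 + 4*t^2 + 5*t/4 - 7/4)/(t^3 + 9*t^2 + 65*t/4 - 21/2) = (t + 1)/(t + 6)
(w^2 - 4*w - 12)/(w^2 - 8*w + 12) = (w + 2)/(w - 2)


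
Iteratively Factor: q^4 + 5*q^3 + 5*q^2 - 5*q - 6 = (q - 1)*(q^3 + 6*q^2 + 11*q + 6) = (q - 1)*(q + 3)*(q^2 + 3*q + 2) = (q - 1)*(q + 1)*(q + 3)*(q + 2)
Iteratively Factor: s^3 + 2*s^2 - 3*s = (s - 1)*(s^2 + 3*s) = (s - 1)*(s + 3)*(s)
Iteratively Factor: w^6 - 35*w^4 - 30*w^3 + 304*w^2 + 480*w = (w - 5)*(w^5 + 5*w^4 - 10*w^3 - 80*w^2 - 96*w) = (w - 5)*(w + 4)*(w^4 + w^3 - 14*w^2 - 24*w) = w*(w - 5)*(w + 4)*(w^3 + w^2 - 14*w - 24) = w*(w - 5)*(w + 2)*(w + 4)*(w^2 - w - 12) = w*(w - 5)*(w + 2)*(w + 3)*(w + 4)*(w - 4)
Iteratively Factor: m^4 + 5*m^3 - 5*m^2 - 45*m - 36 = (m + 3)*(m^3 + 2*m^2 - 11*m - 12) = (m + 3)*(m + 4)*(m^2 - 2*m - 3) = (m - 3)*(m + 3)*(m + 4)*(m + 1)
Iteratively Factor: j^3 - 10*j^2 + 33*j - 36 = (j - 4)*(j^2 - 6*j + 9) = (j - 4)*(j - 3)*(j - 3)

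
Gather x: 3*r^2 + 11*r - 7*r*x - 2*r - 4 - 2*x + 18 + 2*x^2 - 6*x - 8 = 3*r^2 + 9*r + 2*x^2 + x*(-7*r - 8) + 6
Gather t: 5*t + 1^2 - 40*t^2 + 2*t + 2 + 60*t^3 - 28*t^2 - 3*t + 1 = 60*t^3 - 68*t^2 + 4*t + 4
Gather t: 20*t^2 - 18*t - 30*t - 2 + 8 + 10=20*t^2 - 48*t + 16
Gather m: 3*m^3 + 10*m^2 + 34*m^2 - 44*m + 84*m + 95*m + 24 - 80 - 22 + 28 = 3*m^3 + 44*m^2 + 135*m - 50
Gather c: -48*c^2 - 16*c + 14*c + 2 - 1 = -48*c^2 - 2*c + 1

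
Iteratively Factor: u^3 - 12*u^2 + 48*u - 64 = (u - 4)*(u^2 - 8*u + 16) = (u - 4)^2*(u - 4)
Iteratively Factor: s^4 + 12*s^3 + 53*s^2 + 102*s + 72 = (s + 4)*(s^3 + 8*s^2 + 21*s + 18) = (s + 3)*(s + 4)*(s^2 + 5*s + 6) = (s + 3)^2*(s + 4)*(s + 2)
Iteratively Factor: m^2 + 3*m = (m)*(m + 3)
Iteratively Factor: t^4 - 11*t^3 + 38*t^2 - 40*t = (t - 2)*(t^3 - 9*t^2 + 20*t) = (t - 4)*(t - 2)*(t^2 - 5*t) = (t - 5)*(t - 4)*(t - 2)*(t)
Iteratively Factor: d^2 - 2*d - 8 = (d - 4)*(d + 2)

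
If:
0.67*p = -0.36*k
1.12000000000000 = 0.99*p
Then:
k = -2.11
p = 1.13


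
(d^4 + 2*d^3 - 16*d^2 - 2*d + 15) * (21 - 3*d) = -3*d^5 + 15*d^4 + 90*d^3 - 330*d^2 - 87*d + 315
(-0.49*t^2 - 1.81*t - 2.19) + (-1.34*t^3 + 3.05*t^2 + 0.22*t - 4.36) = -1.34*t^3 + 2.56*t^2 - 1.59*t - 6.55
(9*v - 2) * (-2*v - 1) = -18*v^2 - 5*v + 2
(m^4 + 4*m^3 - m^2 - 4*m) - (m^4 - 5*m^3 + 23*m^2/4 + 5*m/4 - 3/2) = 9*m^3 - 27*m^2/4 - 21*m/4 + 3/2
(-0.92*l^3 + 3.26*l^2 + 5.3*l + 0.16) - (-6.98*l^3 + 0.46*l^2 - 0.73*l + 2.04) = 6.06*l^3 + 2.8*l^2 + 6.03*l - 1.88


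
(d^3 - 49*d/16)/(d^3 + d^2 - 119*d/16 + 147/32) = 2*d*(4*d + 7)/(8*d^2 + 22*d - 21)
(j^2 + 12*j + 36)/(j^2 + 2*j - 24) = (j + 6)/(j - 4)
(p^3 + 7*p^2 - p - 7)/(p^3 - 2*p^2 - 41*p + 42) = (p^2 + 8*p + 7)/(p^2 - p - 42)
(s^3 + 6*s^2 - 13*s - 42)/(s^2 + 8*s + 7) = (s^2 - s - 6)/(s + 1)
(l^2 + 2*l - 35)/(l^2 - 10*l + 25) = (l + 7)/(l - 5)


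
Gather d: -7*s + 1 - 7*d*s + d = d*(1 - 7*s) - 7*s + 1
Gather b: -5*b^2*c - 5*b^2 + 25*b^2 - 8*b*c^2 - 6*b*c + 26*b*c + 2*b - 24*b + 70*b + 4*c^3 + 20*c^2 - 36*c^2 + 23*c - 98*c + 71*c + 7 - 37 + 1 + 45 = b^2*(20 - 5*c) + b*(-8*c^2 + 20*c + 48) + 4*c^3 - 16*c^2 - 4*c + 16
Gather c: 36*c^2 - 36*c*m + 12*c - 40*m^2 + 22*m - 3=36*c^2 + c*(12 - 36*m) - 40*m^2 + 22*m - 3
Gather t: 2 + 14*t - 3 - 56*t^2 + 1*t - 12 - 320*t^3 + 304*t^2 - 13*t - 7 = -320*t^3 + 248*t^2 + 2*t - 20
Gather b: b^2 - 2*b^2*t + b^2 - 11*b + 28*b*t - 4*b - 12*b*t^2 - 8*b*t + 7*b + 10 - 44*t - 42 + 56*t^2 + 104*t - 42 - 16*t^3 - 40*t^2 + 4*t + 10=b^2*(2 - 2*t) + b*(-12*t^2 + 20*t - 8) - 16*t^3 + 16*t^2 + 64*t - 64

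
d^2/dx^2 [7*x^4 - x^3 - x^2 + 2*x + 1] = 84*x^2 - 6*x - 2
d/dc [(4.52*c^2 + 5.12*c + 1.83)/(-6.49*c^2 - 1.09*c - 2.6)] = (28.302*c^2 + 0.249400000000005*c - 11.3173)/(42.1201*c^4 + 14.1482*c^3 + 34.9361*c^2 + 5.668*c + 6.76)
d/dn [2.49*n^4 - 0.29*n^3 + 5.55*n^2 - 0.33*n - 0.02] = 9.96*n^3 - 0.87*n^2 + 11.1*n - 0.33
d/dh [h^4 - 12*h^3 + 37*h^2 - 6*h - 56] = 4*h^3 - 36*h^2 + 74*h - 6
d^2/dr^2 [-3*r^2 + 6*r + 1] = -6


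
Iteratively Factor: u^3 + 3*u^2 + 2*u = (u + 2)*(u^2 + u) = u*(u + 2)*(u + 1)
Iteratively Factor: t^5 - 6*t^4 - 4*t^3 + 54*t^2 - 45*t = (t - 5)*(t^4 - t^3 - 9*t^2 + 9*t) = (t - 5)*(t + 3)*(t^3 - 4*t^2 + 3*t) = t*(t - 5)*(t + 3)*(t^2 - 4*t + 3) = t*(t - 5)*(t - 1)*(t + 3)*(t - 3)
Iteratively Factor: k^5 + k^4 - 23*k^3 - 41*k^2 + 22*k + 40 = (k - 1)*(k^4 + 2*k^3 - 21*k^2 - 62*k - 40) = (k - 1)*(k + 2)*(k^3 - 21*k - 20) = (k - 5)*(k - 1)*(k + 2)*(k^2 + 5*k + 4) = (k - 5)*(k - 1)*(k + 2)*(k + 4)*(k + 1)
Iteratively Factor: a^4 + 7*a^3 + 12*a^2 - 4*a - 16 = (a + 4)*(a^3 + 3*a^2 - 4) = (a - 1)*(a + 4)*(a^2 + 4*a + 4) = (a - 1)*(a + 2)*(a + 4)*(a + 2)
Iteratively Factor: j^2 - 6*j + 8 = (j - 4)*(j - 2)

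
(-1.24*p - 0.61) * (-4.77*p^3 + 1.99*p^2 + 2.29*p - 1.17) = 5.9148*p^4 + 0.442099999999999*p^3 - 4.0535*p^2 + 0.0538999999999998*p + 0.7137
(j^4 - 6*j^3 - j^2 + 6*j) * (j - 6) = j^5 - 12*j^4 + 35*j^3 + 12*j^2 - 36*j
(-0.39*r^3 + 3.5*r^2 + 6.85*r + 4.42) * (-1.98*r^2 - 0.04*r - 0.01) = 0.7722*r^5 - 6.9144*r^4 - 13.6991*r^3 - 9.0606*r^2 - 0.2453*r - 0.0442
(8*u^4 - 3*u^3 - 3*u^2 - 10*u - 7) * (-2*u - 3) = -16*u^5 - 18*u^4 + 15*u^3 + 29*u^2 + 44*u + 21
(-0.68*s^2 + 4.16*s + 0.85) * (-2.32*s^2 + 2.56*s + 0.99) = 1.5776*s^4 - 11.392*s^3 + 8.0044*s^2 + 6.2944*s + 0.8415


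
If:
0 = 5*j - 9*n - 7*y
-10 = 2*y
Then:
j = 9*n/5 - 7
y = -5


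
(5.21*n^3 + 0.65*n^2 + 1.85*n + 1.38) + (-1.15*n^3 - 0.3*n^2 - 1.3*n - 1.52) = 4.06*n^3 + 0.35*n^2 + 0.55*n - 0.14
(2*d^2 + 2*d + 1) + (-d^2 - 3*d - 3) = d^2 - d - 2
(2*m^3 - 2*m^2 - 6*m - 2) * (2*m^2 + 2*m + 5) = 4*m^5 - 6*m^3 - 26*m^2 - 34*m - 10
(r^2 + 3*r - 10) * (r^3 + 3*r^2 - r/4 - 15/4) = r^5 + 6*r^4 - 5*r^3/4 - 69*r^2/2 - 35*r/4 + 75/2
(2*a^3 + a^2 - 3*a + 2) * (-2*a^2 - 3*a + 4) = -4*a^5 - 8*a^4 + 11*a^3 + 9*a^2 - 18*a + 8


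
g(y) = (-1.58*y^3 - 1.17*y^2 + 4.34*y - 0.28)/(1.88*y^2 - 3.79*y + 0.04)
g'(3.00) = 1.58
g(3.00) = -7.24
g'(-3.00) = -0.75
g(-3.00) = 0.66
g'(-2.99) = -0.75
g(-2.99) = 0.66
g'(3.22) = 0.78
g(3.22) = -6.98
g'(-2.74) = -0.74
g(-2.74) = 0.47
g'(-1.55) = -0.68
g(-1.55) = -0.38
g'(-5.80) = -0.80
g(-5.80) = 2.86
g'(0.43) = -0.23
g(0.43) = -1.00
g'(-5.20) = -0.80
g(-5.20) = 2.38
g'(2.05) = 1205.96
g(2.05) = -57.90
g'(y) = (3.79 - 3.76*y)*(-1.58*y^3 - 1.17*y^2 + 4.34*y - 0.28)/(1.88*y^2 - 3.79*y + 0.04)^2 + (-4.74*y^2 - 2.34*y + 4.34)/(1.88*y^2 - 3.79*y + 0.04) = (-2.9704*y^4 + 11.9764*y^3 - 3.9145*y^2 + 0.959200000000003*y - 0.8876)/(3.5344*y^4 - 14.2504*y^3 + 14.5145*y^2 - 0.3032*y + 0.0016)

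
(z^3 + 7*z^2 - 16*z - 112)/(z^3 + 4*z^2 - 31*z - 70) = (z^2 - 16)/(z^2 - 3*z - 10)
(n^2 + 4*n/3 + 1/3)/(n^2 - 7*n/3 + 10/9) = 3*(3*n^2 + 4*n + 1)/(9*n^2 - 21*n + 10)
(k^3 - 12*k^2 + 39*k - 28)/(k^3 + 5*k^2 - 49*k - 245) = (k^2 - 5*k + 4)/(k^2 + 12*k + 35)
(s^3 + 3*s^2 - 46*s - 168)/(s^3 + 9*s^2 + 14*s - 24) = (s - 7)/(s - 1)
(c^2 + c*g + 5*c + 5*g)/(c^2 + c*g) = (c + 5)/c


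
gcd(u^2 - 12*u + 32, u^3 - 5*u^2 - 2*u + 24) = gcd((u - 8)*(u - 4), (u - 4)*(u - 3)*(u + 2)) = u - 4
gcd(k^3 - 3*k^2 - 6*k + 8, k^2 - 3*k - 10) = k + 2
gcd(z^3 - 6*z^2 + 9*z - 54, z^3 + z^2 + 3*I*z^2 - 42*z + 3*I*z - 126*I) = z^2 + z*(-6 + 3*I) - 18*I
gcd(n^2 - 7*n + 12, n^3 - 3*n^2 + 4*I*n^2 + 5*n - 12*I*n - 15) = n - 3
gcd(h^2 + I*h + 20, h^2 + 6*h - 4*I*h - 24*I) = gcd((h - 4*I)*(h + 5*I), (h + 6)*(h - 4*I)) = h - 4*I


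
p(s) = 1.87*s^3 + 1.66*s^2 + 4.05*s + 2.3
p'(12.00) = 851.73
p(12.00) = 3521.30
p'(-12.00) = 772.05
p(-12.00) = -3038.62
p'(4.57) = 136.39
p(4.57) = 233.96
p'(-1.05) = 6.75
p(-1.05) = -2.29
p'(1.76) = 27.27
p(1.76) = 24.76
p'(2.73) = 54.92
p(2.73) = 63.78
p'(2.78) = 56.64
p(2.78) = 66.57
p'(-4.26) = 91.71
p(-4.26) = -129.40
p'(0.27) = 5.36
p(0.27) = 3.55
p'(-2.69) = 35.71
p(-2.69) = -32.98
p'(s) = 5.61*s^2 + 3.32*s + 4.05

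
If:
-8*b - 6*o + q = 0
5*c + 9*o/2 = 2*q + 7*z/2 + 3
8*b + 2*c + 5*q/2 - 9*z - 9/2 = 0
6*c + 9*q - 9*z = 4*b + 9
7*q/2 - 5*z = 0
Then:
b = 3609/8168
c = 6303/4084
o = -1013/2042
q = 570/1021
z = 399/1021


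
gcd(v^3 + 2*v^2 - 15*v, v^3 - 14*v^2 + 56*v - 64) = 1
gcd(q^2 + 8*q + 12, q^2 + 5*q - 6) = q + 6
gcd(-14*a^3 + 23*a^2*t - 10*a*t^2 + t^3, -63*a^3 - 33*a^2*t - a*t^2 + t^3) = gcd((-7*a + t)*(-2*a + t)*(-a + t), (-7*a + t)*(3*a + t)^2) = -7*a + t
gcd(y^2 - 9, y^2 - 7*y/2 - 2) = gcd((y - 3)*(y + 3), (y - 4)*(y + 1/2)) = 1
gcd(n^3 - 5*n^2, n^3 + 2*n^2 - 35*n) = n^2 - 5*n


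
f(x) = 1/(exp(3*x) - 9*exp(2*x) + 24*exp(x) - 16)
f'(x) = (-3*exp(3*x) + 18*exp(2*x) - 24*exp(x))/(exp(3*x) - 9*exp(2*x) + 24*exp(x) - 16)^2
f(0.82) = 0.26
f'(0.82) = 0.22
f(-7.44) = -0.06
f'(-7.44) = -0.00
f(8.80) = 0.00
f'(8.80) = -0.00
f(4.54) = 0.00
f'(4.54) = -0.00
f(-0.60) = -0.19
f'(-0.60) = -0.29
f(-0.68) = -0.17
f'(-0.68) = -0.22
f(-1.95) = -0.08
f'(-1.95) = -0.02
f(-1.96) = -0.08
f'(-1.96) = -0.02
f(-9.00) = -0.06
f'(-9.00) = 0.00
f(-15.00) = -0.06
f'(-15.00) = 0.00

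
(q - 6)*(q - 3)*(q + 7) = q^3 - 2*q^2 - 45*q + 126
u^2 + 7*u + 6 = (u + 1)*(u + 6)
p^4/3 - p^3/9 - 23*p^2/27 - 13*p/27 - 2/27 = (p/3 + 1/3)*(p - 2)*(p + 1/3)^2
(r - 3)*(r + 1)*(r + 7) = r^3 + 5*r^2 - 17*r - 21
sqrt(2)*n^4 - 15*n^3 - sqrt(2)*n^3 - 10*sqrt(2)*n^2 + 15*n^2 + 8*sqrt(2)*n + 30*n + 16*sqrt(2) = (n - 2)*(n - 8*sqrt(2))*(n + sqrt(2)/2)*(sqrt(2)*n + sqrt(2))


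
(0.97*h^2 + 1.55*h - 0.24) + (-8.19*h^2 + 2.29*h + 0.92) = -7.22*h^2 + 3.84*h + 0.68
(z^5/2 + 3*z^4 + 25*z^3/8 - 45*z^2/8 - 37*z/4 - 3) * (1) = z^5/2 + 3*z^4 + 25*z^3/8 - 45*z^2/8 - 37*z/4 - 3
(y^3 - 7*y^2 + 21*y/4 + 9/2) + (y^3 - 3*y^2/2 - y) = 2*y^3 - 17*y^2/2 + 17*y/4 + 9/2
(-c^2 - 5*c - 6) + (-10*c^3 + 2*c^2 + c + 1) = -10*c^3 + c^2 - 4*c - 5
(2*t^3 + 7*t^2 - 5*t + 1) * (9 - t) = -2*t^4 + 11*t^3 + 68*t^2 - 46*t + 9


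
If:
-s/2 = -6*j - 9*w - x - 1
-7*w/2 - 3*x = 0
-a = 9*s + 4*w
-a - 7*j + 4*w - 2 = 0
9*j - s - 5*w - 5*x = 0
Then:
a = -2694/901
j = 52/901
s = 358/901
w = -132/901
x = 154/901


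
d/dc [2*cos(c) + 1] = -2*sin(c)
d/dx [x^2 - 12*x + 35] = 2*x - 12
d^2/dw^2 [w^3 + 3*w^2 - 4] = 6*w + 6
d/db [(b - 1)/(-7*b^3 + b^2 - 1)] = (-7*b^3 + b^2 + b*(b - 1)*(21*b - 2) - 1)/(7*b^3 - b^2 + 1)^2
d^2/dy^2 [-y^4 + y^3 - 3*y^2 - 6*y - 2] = -12*y^2 + 6*y - 6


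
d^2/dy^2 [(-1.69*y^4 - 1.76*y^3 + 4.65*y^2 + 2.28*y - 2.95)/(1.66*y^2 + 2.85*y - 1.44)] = (-9.31392800000001*y^6 - 47.9723400000001*y^5 - 58.1234940000001*y^4 + 42.533988*y^3 + 19.203672*y^2 - 72.935244*y - 24.02739)/(4.574296*y^6 + 23.56038*y^5 + 28.545858*y^4 - 17.726715*y^3 - 24.762672*y^2 + 17.72928*y - 2.985984)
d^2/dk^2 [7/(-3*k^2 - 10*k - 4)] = 14*(9*k^2 + 30*k - 4*(3*k + 5)^2 + 12)/(3*k^2 + 10*k + 4)^3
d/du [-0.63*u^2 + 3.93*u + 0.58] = 3.93 - 1.26*u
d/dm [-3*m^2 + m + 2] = 1 - 6*m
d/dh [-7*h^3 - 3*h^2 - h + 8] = -21*h^2 - 6*h - 1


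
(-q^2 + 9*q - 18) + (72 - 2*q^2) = -3*q^2 + 9*q + 54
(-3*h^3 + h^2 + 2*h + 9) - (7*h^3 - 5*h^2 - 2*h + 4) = -10*h^3 + 6*h^2 + 4*h + 5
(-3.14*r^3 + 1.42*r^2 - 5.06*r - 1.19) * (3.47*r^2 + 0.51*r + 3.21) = -10.8958*r^5 + 3.326*r^4 - 26.9134*r^3 - 2.1517*r^2 - 16.8495*r - 3.8199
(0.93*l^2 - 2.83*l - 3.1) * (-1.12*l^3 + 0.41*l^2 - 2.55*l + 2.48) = -1.0416*l^5 + 3.5509*l^4 - 0.0597999999999996*l^3 + 8.2519*l^2 + 0.8866*l - 7.688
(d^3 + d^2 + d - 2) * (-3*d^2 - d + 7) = -3*d^5 - 4*d^4 + 3*d^3 + 12*d^2 + 9*d - 14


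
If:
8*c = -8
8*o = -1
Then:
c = -1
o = -1/8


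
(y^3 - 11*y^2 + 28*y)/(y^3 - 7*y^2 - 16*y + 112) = y/(y + 4)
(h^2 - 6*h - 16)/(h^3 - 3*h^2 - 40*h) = (h + 2)/(h*(h + 5))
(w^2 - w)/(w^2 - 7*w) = (w - 1)/(w - 7)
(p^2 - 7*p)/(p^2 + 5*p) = (p - 7)/(p + 5)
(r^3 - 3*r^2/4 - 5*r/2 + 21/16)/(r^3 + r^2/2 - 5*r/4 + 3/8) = (4*r - 7)/(2*(2*r - 1))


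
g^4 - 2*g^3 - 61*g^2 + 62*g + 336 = (g - 8)*(g - 3)*(g + 2)*(g + 7)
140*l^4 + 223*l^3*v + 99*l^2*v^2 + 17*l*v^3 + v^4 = (l + v)*(4*l + v)*(5*l + v)*(7*l + v)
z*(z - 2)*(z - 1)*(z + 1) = z^4 - 2*z^3 - z^2 + 2*z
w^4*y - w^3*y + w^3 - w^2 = w^2*(w - 1)*(w*y + 1)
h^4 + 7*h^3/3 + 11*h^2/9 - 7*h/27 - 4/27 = (h - 1/3)*(h + 1/3)*(h + 1)*(h + 4/3)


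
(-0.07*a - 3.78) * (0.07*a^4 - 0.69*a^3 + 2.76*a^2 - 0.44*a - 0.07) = -0.0049*a^5 - 0.2163*a^4 + 2.415*a^3 - 10.402*a^2 + 1.6681*a + 0.2646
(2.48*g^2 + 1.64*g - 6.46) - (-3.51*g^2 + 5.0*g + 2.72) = 5.99*g^2 - 3.36*g - 9.18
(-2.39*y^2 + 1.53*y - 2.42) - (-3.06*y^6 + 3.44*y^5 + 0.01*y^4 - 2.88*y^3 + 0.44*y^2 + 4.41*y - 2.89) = 3.06*y^6 - 3.44*y^5 - 0.01*y^4 + 2.88*y^3 - 2.83*y^2 - 2.88*y + 0.47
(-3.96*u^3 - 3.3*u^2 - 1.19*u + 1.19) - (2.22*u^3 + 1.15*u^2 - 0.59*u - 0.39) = -6.18*u^3 - 4.45*u^2 - 0.6*u + 1.58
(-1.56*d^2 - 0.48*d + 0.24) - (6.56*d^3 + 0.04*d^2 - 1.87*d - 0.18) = -6.56*d^3 - 1.6*d^2 + 1.39*d + 0.42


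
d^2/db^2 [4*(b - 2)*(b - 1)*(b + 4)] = 24*b + 8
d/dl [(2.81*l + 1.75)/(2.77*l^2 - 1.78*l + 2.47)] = (-7.7837*l^2 - 9.695*l + 10.0557)/(7.6729*l^4 - 9.8612*l^3 + 16.8522*l^2 - 8.7932*l + 6.1009)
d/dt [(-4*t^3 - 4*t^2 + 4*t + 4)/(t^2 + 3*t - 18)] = 4*(-t^4 - 6*t^3 + 50*t^2 + 34*t - 21)/(t^4 + 6*t^3 - 27*t^2 - 108*t + 324)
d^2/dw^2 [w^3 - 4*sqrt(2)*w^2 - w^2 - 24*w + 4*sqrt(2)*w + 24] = 6*w - 8*sqrt(2) - 2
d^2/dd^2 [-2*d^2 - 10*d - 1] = -4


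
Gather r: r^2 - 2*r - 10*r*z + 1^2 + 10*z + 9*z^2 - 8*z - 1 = r^2 + r*(-10*z - 2) + 9*z^2 + 2*z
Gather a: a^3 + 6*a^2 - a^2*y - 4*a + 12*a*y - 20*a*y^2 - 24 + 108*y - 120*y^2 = a^3 + a^2*(6 - y) + a*(-20*y^2 + 12*y - 4) - 120*y^2 + 108*y - 24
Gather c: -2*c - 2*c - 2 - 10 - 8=-4*c - 20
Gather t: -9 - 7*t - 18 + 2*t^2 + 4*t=2*t^2 - 3*t - 27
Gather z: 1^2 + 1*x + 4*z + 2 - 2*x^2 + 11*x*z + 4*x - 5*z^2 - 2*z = -2*x^2 + 5*x - 5*z^2 + z*(11*x + 2) + 3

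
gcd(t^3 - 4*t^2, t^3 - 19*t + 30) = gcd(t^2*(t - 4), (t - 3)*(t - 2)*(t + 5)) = 1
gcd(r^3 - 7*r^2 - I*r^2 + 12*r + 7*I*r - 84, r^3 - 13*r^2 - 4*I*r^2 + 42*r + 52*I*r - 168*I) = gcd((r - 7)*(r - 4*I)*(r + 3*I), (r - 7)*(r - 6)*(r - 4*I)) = r^2 + r*(-7 - 4*I) + 28*I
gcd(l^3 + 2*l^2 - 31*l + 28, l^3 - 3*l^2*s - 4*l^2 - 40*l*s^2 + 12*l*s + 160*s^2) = l - 4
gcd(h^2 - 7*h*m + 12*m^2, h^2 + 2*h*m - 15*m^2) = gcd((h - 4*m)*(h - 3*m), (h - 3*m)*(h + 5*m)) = h - 3*m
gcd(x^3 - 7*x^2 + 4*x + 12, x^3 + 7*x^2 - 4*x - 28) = x - 2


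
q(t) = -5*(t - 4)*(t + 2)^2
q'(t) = -5*(t - 4)*(2*t + 4) - 5*(t + 2)^2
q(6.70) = -1021.82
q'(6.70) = -613.35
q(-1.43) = 8.82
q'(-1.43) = 29.33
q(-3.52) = 86.87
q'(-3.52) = -125.86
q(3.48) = 78.08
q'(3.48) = -121.66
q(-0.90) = 29.64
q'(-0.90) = 47.85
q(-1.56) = 5.38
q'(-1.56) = 23.50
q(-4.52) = 270.53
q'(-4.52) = -246.46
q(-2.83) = 23.53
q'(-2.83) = -60.13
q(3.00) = 125.00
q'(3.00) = -75.00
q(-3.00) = 35.00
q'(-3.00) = -75.00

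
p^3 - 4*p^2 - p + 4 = (p - 4)*(p - 1)*(p + 1)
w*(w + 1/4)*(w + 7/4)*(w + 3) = w^4 + 5*w^3 + 103*w^2/16 + 21*w/16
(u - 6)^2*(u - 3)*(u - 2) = u^4 - 17*u^3 + 102*u^2 - 252*u + 216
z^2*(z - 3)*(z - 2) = z^4 - 5*z^3 + 6*z^2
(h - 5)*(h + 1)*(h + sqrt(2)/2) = h^3 - 4*h^2 + sqrt(2)*h^2/2 - 5*h - 2*sqrt(2)*h - 5*sqrt(2)/2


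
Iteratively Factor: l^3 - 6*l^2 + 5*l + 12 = (l + 1)*(l^2 - 7*l + 12) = (l - 4)*(l + 1)*(l - 3)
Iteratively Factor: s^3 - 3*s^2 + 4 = (s - 2)*(s^2 - s - 2) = (s - 2)*(s + 1)*(s - 2)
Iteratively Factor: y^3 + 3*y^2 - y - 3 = (y - 1)*(y^2 + 4*y + 3) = (y - 1)*(y + 1)*(y + 3)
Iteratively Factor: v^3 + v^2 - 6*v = (v - 2)*(v^2 + 3*v) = (v - 2)*(v + 3)*(v)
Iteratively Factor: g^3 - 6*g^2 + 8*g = (g)*(g^2 - 6*g + 8) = g*(g - 4)*(g - 2)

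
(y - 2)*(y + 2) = y^2 - 4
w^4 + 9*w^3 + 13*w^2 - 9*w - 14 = (w - 1)*(w + 1)*(w + 2)*(w + 7)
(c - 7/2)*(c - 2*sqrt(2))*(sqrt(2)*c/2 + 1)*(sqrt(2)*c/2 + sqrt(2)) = c^4/2 - 3*c^3/4 - sqrt(2)*c^3/2 - 11*c^2/2 + 3*sqrt(2)*c^2/4 + 3*c + 7*sqrt(2)*c/2 + 14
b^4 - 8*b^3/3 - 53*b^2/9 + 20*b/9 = b*(b - 4)*(b - 1/3)*(b + 5/3)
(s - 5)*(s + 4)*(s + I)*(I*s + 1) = I*s^4 - I*s^3 - 19*I*s^2 - I*s - 20*I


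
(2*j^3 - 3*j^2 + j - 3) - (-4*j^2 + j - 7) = 2*j^3 + j^2 + 4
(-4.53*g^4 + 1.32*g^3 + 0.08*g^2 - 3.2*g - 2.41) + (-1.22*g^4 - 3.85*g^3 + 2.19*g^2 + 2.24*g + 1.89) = -5.75*g^4 - 2.53*g^3 + 2.27*g^2 - 0.96*g - 0.52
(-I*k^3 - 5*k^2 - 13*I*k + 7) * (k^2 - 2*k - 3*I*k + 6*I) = -I*k^5 - 8*k^4 + 2*I*k^4 + 16*k^3 + 2*I*k^3 - 32*k^2 - 4*I*k^2 + 64*k - 21*I*k + 42*I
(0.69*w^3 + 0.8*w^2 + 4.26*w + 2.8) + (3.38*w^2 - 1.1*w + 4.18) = 0.69*w^3 + 4.18*w^2 + 3.16*w + 6.98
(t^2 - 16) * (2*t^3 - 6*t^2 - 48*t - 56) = 2*t^5 - 6*t^4 - 80*t^3 + 40*t^2 + 768*t + 896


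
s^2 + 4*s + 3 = (s + 1)*(s + 3)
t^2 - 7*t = t*(t - 7)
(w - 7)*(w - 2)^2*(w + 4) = w^4 - 7*w^3 - 12*w^2 + 100*w - 112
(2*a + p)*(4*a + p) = 8*a^2 + 6*a*p + p^2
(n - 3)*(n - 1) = n^2 - 4*n + 3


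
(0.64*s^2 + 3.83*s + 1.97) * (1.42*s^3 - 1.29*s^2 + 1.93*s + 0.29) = 0.9088*s^5 + 4.613*s^4 - 0.908100000000001*s^3 + 5.0362*s^2 + 4.9128*s + 0.5713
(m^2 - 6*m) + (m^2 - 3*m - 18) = 2*m^2 - 9*m - 18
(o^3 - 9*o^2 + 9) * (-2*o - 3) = -2*o^4 + 15*o^3 + 27*o^2 - 18*o - 27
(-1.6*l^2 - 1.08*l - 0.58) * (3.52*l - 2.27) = -5.632*l^3 - 0.1696*l^2 + 0.41*l + 1.3166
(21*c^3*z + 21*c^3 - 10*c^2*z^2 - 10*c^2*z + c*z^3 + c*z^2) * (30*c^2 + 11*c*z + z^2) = 630*c^5*z + 630*c^5 - 69*c^4*z^2 - 69*c^4*z - 59*c^3*z^3 - 59*c^3*z^2 + c^2*z^4 + c^2*z^3 + c*z^5 + c*z^4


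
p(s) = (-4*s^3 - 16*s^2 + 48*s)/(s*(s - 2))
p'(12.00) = -4.00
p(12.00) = -72.00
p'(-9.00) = -4.00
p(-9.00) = 12.00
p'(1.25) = -4.00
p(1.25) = -29.00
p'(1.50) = -4.00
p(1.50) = -30.00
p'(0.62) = -4.00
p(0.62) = -26.48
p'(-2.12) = -4.00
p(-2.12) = -15.52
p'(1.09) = -4.00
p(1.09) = -28.36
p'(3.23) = -4.00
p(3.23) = -36.92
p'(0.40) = -4.00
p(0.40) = -25.60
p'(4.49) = -4.00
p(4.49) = -41.96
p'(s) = (-12*s^2 - 32*s + 48)/(s*(s - 2)) - (-4*s^3 - 16*s^2 + 48*s)/(s*(s - 2)^2) - (-4*s^3 - 16*s^2 + 48*s)/(s^2*(s - 2))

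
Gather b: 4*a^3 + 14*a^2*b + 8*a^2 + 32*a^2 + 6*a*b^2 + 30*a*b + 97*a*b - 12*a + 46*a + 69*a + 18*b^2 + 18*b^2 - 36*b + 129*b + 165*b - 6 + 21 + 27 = 4*a^3 + 40*a^2 + 103*a + b^2*(6*a + 36) + b*(14*a^2 + 127*a + 258) + 42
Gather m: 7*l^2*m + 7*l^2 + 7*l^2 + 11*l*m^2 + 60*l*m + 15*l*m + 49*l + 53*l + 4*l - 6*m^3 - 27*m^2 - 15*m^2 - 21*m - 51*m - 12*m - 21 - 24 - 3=14*l^2 + 106*l - 6*m^3 + m^2*(11*l - 42) + m*(7*l^2 + 75*l - 84) - 48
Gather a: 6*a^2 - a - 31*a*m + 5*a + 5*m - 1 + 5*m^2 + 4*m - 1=6*a^2 + a*(4 - 31*m) + 5*m^2 + 9*m - 2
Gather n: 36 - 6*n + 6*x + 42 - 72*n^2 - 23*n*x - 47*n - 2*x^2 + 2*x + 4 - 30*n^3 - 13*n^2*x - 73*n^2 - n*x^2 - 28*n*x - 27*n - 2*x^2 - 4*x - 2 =-30*n^3 + n^2*(-13*x - 145) + n*(-x^2 - 51*x - 80) - 4*x^2 + 4*x + 80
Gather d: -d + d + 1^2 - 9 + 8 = 0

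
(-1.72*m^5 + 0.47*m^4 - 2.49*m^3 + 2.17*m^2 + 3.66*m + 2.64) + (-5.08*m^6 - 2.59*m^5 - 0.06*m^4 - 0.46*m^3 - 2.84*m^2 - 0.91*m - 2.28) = -5.08*m^6 - 4.31*m^5 + 0.41*m^4 - 2.95*m^3 - 0.67*m^2 + 2.75*m + 0.36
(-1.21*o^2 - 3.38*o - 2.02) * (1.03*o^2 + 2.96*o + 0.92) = -1.2463*o^4 - 7.063*o^3 - 13.1986*o^2 - 9.0888*o - 1.8584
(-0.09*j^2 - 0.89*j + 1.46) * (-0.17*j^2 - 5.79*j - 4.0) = 0.0153*j^4 + 0.6724*j^3 + 5.2649*j^2 - 4.8934*j - 5.84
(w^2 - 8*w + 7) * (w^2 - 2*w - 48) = w^4 - 10*w^3 - 25*w^2 + 370*w - 336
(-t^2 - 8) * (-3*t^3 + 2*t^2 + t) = 3*t^5 - 2*t^4 + 23*t^3 - 16*t^2 - 8*t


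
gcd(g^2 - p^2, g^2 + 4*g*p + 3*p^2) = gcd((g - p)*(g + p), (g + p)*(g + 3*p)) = g + p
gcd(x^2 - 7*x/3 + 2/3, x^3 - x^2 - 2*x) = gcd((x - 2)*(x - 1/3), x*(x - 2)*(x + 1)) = x - 2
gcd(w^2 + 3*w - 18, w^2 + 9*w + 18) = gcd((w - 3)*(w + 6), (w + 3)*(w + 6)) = w + 6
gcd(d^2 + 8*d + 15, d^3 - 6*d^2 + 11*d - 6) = 1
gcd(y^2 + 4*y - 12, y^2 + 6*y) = y + 6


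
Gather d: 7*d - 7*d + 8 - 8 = 0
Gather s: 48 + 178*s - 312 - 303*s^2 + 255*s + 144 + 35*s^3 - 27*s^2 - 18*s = 35*s^3 - 330*s^2 + 415*s - 120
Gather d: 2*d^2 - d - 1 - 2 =2*d^2 - d - 3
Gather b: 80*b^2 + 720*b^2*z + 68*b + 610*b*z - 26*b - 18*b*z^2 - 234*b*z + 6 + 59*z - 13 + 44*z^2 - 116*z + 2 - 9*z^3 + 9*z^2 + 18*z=b^2*(720*z + 80) + b*(-18*z^2 + 376*z + 42) - 9*z^3 + 53*z^2 - 39*z - 5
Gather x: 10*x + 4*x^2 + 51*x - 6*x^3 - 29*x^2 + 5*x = -6*x^3 - 25*x^2 + 66*x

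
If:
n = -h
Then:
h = -n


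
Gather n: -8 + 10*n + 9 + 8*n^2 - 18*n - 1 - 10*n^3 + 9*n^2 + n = -10*n^3 + 17*n^2 - 7*n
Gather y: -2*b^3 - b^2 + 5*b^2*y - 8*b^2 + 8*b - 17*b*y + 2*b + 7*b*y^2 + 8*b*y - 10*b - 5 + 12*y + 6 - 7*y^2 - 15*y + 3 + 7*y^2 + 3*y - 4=-2*b^3 - 9*b^2 + 7*b*y^2 + y*(5*b^2 - 9*b)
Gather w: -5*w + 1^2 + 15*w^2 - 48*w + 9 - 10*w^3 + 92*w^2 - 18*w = -10*w^3 + 107*w^2 - 71*w + 10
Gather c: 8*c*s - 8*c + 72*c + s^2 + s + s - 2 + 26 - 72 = c*(8*s + 64) + s^2 + 2*s - 48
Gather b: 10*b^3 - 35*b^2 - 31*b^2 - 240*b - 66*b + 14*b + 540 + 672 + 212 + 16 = 10*b^3 - 66*b^2 - 292*b + 1440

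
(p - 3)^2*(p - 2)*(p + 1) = p^4 - 7*p^3 + 13*p^2 + 3*p - 18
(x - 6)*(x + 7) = x^2 + x - 42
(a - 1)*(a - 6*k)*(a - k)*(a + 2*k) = a^4 - 5*a^3*k - a^3 - 8*a^2*k^2 + 5*a^2*k + 12*a*k^3 + 8*a*k^2 - 12*k^3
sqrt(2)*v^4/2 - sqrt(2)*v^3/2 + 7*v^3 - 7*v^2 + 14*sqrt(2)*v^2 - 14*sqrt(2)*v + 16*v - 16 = (v - 1)*(v + 2*sqrt(2))*(v + 4*sqrt(2))*(sqrt(2)*v/2 + 1)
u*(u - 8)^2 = u^3 - 16*u^2 + 64*u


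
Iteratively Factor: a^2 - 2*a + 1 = (a - 1)*(a - 1)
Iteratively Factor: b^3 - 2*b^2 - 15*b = (b + 3)*(b^2 - 5*b) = b*(b + 3)*(b - 5)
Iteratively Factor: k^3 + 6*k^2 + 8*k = (k)*(k^2 + 6*k + 8) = k*(k + 4)*(k + 2)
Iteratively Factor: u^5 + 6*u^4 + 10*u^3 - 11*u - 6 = (u + 3)*(u^4 + 3*u^3 + u^2 - 3*u - 2) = (u + 1)*(u + 3)*(u^3 + 2*u^2 - u - 2) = (u - 1)*(u + 1)*(u + 3)*(u^2 + 3*u + 2) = (u - 1)*(u + 1)^2*(u + 3)*(u + 2)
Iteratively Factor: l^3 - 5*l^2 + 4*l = (l - 4)*(l^2 - l) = l*(l - 4)*(l - 1)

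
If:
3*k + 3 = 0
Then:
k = -1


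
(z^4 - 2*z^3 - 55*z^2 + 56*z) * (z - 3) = z^5 - 5*z^4 - 49*z^3 + 221*z^2 - 168*z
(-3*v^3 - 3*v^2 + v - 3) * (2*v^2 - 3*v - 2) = -6*v^5 + 3*v^4 + 17*v^3 - 3*v^2 + 7*v + 6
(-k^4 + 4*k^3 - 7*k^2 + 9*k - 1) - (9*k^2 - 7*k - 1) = -k^4 + 4*k^3 - 16*k^2 + 16*k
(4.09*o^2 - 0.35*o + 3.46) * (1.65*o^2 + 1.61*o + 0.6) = 6.7485*o^4 + 6.0074*o^3 + 7.5995*o^2 + 5.3606*o + 2.076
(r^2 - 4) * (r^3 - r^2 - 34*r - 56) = r^5 - r^4 - 38*r^3 - 52*r^2 + 136*r + 224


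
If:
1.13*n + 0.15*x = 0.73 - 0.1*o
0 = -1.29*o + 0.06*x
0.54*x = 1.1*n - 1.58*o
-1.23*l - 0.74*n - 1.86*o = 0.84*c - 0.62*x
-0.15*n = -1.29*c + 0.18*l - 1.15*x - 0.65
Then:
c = -1.15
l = 0.88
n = 0.52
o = 0.04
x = 0.93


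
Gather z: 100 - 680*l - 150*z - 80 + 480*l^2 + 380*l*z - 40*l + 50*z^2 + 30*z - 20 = 480*l^2 - 720*l + 50*z^2 + z*(380*l - 120)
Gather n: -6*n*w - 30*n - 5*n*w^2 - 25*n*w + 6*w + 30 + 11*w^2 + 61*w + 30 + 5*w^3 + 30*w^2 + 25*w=n*(-5*w^2 - 31*w - 30) + 5*w^3 + 41*w^2 + 92*w + 60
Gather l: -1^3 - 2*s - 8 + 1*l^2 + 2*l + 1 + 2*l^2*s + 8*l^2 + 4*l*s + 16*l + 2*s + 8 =l^2*(2*s + 9) + l*(4*s + 18)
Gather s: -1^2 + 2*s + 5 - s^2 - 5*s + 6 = -s^2 - 3*s + 10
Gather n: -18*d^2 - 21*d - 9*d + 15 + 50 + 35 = -18*d^2 - 30*d + 100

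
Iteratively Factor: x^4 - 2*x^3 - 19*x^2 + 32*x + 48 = (x - 3)*(x^3 + x^2 - 16*x - 16) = (x - 3)*(x + 1)*(x^2 - 16) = (x - 4)*(x - 3)*(x + 1)*(x + 4)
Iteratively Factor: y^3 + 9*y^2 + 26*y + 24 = (y + 3)*(y^2 + 6*y + 8) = (y + 2)*(y + 3)*(y + 4)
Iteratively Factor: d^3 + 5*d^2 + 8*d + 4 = (d + 1)*(d^2 + 4*d + 4) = (d + 1)*(d + 2)*(d + 2)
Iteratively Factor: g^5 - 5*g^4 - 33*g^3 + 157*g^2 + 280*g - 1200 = (g - 5)*(g^4 - 33*g^2 - 8*g + 240) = (g - 5)*(g + 4)*(g^3 - 4*g^2 - 17*g + 60) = (g - 5)^2*(g + 4)*(g^2 + g - 12) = (g - 5)^2*(g + 4)^2*(g - 3)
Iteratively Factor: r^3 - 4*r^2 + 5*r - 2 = (r - 2)*(r^2 - 2*r + 1) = (r - 2)*(r - 1)*(r - 1)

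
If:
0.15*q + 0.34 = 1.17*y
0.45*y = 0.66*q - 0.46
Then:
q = 0.98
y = 0.42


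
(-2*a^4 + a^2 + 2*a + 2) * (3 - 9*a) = 18*a^5 - 6*a^4 - 9*a^3 - 15*a^2 - 12*a + 6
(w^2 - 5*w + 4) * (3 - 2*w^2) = -2*w^4 + 10*w^3 - 5*w^2 - 15*w + 12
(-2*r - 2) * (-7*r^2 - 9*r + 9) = 14*r^3 + 32*r^2 - 18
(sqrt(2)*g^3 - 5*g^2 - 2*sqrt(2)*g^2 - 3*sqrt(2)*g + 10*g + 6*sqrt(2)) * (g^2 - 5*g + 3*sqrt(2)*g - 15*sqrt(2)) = sqrt(2)*g^5 - 7*sqrt(2)*g^4 + g^4 - 8*sqrt(2)*g^3 - 7*g^3 - 8*g^2 + 126*sqrt(2)*g^2 - 180*sqrt(2)*g + 126*g - 180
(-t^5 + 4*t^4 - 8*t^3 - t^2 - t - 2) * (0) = 0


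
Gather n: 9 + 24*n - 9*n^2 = -9*n^2 + 24*n + 9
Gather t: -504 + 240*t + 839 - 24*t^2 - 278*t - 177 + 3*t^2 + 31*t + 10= -21*t^2 - 7*t + 168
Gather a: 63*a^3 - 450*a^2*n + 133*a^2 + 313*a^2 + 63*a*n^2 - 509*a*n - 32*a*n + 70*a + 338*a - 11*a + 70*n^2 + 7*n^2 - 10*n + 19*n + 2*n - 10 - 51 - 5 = 63*a^3 + a^2*(446 - 450*n) + a*(63*n^2 - 541*n + 397) + 77*n^2 + 11*n - 66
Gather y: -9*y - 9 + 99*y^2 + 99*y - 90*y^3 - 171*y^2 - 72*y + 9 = -90*y^3 - 72*y^2 + 18*y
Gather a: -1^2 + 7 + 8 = 14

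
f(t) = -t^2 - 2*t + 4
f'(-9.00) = 16.00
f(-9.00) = -59.00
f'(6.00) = -14.00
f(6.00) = -44.00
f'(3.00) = -8.00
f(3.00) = -11.00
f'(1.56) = -5.12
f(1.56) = -1.55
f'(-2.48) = 2.96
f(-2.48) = 2.81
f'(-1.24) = 0.48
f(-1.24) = 4.94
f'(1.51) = -5.02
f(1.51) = -1.30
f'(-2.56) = 3.12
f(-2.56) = 2.57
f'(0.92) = -3.84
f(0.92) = 1.31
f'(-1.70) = 1.40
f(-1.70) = 4.51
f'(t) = -2*t - 2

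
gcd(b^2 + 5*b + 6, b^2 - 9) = b + 3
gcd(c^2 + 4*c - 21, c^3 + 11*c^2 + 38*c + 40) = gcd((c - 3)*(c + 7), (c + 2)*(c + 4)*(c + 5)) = 1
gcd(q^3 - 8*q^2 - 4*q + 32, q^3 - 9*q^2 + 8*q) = q - 8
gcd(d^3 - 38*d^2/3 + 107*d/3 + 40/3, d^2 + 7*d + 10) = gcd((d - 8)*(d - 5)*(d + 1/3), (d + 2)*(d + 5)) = 1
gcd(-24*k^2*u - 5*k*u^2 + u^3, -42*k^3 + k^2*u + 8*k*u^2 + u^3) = 3*k + u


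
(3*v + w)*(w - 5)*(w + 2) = 3*v*w^2 - 9*v*w - 30*v + w^3 - 3*w^2 - 10*w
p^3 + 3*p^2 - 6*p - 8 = (p - 2)*(p + 1)*(p + 4)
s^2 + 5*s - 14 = (s - 2)*(s + 7)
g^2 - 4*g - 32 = (g - 8)*(g + 4)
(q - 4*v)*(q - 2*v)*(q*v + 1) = q^3*v - 6*q^2*v^2 + q^2 + 8*q*v^3 - 6*q*v + 8*v^2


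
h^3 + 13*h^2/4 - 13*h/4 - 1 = (h - 1)*(h + 1/4)*(h + 4)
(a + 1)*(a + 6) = a^2 + 7*a + 6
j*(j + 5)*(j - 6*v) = j^3 - 6*j^2*v + 5*j^2 - 30*j*v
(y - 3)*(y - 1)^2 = y^3 - 5*y^2 + 7*y - 3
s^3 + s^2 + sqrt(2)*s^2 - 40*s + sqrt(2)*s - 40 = (s + 1)*(s - 4*sqrt(2))*(s + 5*sqrt(2))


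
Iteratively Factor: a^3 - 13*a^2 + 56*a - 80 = (a - 4)*(a^2 - 9*a + 20) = (a - 5)*(a - 4)*(a - 4)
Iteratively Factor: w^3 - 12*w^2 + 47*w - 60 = (w - 4)*(w^2 - 8*w + 15) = (w - 5)*(w - 4)*(w - 3)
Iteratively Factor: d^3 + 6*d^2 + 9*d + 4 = (d + 1)*(d^2 + 5*d + 4) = (d + 1)^2*(d + 4)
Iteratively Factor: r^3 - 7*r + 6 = (r - 2)*(r^2 + 2*r - 3) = (r - 2)*(r - 1)*(r + 3)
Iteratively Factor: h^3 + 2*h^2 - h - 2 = (h + 1)*(h^2 + h - 2) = (h - 1)*(h + 1)*(h + 2)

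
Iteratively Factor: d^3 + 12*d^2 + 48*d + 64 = (d + 4)*(d^2 + 8*d + 16) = (d + 4)^2*(d + 4)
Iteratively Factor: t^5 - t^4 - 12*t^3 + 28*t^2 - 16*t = (t - 2)*(t^4 + t^3 - 10*t^2 + 8*t) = (t - 2)*(t - 1)*(t^3 + 2*t^2 - 8*t) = (t - 2)*(t - 1)*(t + 4)*(t^2 - 2*t) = (t - 2)^2*(t - 1)*(t + 4)*(t)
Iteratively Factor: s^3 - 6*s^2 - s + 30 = (s - 5)*(s^2 - s - 6) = (s - 5)*(s - 3)*(s + 2)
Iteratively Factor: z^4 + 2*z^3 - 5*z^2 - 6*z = (z + 1)*(z^3 + z^2 - 6*z) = (z + 1)*(z + 3)*(z^2 - 2*z) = z*(z + 1)*(z + 3)*(z - 2)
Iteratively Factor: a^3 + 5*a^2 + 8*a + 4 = (a + 2)*(a^2 + 3*a + 2) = (a + 2)^2*(a + 1)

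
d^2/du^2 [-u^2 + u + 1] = -2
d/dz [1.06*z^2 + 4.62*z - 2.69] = 2.12*z + 4.62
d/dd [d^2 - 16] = 2*d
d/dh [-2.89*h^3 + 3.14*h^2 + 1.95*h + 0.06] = -8.67*h^2 + 6.28*h + 1.95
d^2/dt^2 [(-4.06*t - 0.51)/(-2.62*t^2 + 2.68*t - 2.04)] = ((19.0892 - 63.8232*t)*(2.62*t^2 - 2.68*t + 2.04) + (4.06*t + 0.51)*(5.24*t - 2.68)*(10.48*t - 5.36))/(2.62*t^2 - 2.68*t + 2.04)^3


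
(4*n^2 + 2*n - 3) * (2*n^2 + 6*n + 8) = 8*n^4 + 28*n^3 + 38*n^2 - 2*n - 24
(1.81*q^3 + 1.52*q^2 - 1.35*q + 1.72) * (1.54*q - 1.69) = 2.7874*q^4 - 0.7181*q^3 - 4.6478*q^2 + 4.9303*q - 2.9068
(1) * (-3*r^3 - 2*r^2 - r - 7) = -3*r^3 - 2*r^2 - r - 7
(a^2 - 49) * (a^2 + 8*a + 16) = a^4 + 8*a^3 - 33*a^2 - 392*a - 784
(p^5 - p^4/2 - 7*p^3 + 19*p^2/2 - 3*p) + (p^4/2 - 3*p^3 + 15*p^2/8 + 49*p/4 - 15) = p^5 - 10*p^3 + 91*p^2/8 + 37*p/4 - 15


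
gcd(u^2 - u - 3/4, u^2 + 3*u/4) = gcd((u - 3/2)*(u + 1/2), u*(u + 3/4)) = 1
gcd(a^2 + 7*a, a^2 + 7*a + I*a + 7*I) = a + 7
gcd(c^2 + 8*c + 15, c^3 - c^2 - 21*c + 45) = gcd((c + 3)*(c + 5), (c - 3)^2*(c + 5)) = c + 5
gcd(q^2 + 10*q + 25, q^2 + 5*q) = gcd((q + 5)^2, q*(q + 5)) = q + 5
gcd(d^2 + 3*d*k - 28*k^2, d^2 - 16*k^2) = d - 4*k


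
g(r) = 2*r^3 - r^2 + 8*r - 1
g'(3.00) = 56.00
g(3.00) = 68.00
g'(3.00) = 56.00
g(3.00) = 68.00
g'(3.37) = 69.40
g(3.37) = 91.15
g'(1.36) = 16.38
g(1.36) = 13.06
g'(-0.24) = 8.83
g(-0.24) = -3.01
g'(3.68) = 81.89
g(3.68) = 114.57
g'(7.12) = 297.93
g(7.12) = 727.15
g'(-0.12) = 8.33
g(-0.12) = -1.98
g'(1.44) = 17.56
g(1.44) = 14.42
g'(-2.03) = 36.79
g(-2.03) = -38.09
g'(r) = 6*r^2 - 2*r + 8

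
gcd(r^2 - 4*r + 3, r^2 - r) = r - 1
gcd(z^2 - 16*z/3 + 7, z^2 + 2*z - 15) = z - 3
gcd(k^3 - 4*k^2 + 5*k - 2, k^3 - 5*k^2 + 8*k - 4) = k^2 - 3*k + 2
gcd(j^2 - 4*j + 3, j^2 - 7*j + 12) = j - 3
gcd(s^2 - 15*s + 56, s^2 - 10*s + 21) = s - 7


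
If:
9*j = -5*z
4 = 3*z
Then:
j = -20/27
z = 4/3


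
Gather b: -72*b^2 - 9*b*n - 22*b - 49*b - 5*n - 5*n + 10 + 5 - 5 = -72*b^2 + b*(-9*n - 71) - 10*n + 10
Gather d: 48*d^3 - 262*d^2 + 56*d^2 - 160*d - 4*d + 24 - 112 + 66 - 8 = 48*d^3 - 206*d^2 - 164*d - 30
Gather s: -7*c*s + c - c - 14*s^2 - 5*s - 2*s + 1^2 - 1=-14*s^2 + s*(-7*c - 7)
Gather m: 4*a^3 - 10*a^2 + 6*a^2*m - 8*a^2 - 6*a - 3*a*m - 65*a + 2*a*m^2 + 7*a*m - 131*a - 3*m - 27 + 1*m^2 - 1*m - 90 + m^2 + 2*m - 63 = 4*a^3 - 18*a^2 - 202*a + m^2*(2*a + 2) + m*(6*a^2 + 4*a - 2) - 180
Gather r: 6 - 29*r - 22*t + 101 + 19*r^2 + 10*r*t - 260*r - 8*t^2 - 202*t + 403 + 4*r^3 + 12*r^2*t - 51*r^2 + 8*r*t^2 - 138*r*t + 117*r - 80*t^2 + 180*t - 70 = 4*r^3 + r^2*(12*t - 32) + r*(8*t^2 - 128*t - 172) - 88*t^2 - 44*t + 440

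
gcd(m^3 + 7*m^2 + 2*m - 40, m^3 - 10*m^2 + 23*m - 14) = m - 2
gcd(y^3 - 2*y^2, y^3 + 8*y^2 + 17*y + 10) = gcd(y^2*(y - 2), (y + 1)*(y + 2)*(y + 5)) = 1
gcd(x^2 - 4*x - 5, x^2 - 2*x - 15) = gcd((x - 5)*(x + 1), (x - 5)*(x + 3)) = x - 5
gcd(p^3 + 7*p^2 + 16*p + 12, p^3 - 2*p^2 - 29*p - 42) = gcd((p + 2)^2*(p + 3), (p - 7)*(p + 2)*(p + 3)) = p^2 + 5*p + 6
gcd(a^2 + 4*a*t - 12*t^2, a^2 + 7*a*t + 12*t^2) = 1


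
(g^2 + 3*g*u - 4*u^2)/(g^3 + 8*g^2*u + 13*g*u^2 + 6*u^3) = (g^2 + 3*g*u - 4*u^2)/(g^3 + 8*g^2*u + 13*g*u^2 + 6*u^3)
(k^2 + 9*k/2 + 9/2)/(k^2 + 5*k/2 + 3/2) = (k + 3)/(k + 1)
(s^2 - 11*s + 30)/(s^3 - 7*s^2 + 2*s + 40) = (s - 6)/(s^2 - 2*s - 8)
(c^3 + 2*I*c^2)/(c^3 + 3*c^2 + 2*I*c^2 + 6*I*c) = c/(c + 3)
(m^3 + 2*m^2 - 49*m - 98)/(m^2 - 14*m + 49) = (m^2 + 9*m + 14)/(m - 7)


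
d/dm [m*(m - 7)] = 2*m - 7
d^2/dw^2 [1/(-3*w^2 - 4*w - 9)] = 2*(9*w^2 + 12*w - 4*(3*w + 2)^2 + 27)/(3*w^2 + 4*w + 9)^3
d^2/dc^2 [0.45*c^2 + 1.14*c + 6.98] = 0.900000000000000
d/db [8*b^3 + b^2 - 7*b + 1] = 24*b^2 + 2*b - 7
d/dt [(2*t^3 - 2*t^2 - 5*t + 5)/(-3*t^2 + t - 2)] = (-6*t^4 + 4*t^3 - 29*t^2 + 38*t + 5)/(9*t^4 - 6*t^3 + 13*t^2 - 4*t + 4)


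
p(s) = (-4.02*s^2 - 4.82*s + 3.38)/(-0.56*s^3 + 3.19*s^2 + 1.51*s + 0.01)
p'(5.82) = -78.51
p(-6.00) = -0.50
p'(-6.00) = -0.02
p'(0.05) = -710.35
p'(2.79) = -0.71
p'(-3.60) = 0.04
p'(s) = (-8.04*s - 4.82)/(-0.56*s^3 + 3.19*s^2 + 1.51*s + 0.01) + (-4.02*s^2 - 4.82*s + 3.38)*(1.68*s^2 - 6.38*s - 1.51)/(-0.56*s^3 + 3.19*s^2 + 1.51*s + 0.01)^2 = (-2.2512*s^4 - 5.3984*s^3 + 14.984*s^2 - 21.6448*s - 5.152)/(0.3136*s^6 - 3.5728*s^5 + 8.4849*s^4 + 9.6226*s^3 + 2.3439*s^2 + 0.0302*s + 0.0001)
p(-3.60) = -0.51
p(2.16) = -2.06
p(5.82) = -24.92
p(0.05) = 33.50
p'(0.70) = -2.58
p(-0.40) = -97.67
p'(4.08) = -1.85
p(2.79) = -2.45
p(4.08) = -3.92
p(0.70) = -0.81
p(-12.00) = -0.37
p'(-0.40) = 2714.24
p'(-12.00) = -0.02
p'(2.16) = -0.55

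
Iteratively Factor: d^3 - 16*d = (d)*(d^2 - 16) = d*(d - 4)*(d + 4)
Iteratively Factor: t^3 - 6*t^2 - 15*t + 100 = (t + 4)*(t^2 - 10*t + 25) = (t - 5)*(t + 4)*(t - 5)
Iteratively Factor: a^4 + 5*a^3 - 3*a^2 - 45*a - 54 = (a - 3)*(a^3 + 8*a^2 + 21*a + 18) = (a - 3)*(a + 3)*(a^2 + 5*a + 6) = (a - 3)*(a + 2)*(a + 3)*(a + 3)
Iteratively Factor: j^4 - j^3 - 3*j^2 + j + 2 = (j + 1)*(j^3 - 2*j^2 - j + 2) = (j + 1)^2*(j^2 - 3*j + 2) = (j - 1)*(j + 1)^2*(j - 2)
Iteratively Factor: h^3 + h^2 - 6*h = (h)*(h^2 + h - 6) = h*(h + 3)*(h - 2)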